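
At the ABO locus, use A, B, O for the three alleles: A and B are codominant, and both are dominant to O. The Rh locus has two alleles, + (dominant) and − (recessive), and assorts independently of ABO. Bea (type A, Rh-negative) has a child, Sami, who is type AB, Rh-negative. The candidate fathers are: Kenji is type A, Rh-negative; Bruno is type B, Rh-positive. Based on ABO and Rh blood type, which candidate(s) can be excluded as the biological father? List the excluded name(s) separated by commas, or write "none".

A candidate is excluded only if no genotype consistent with his phenotype could produce a type AB, Rh-negative child with a type A, Rh-negative mother.
Kenji (type A, Rh-): no genotype consistent with that phenotype can produce a type-AB Rh- child with a type-A mother.

Kenji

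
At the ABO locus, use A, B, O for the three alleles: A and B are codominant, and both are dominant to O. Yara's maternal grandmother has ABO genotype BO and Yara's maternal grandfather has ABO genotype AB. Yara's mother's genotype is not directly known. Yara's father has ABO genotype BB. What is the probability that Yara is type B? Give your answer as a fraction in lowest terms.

Yara's mother's ABO genotype from BO × AB: 1/4 AB, 1/4 AO, 1/4 BB, 1/4 BO.
Crossing each possibility with the father BB and summing P(type B): 1/4·1/2 + 1/4·1/2 + 1/4·1 + 1/4·1 = 3/4.

3/4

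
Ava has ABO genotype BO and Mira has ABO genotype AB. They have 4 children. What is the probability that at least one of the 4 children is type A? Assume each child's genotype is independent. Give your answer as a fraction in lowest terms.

ABO cross BO × AB → 1/4 A, 1/2 B, 1/4 AB.
So P(type A) = 1/4 per child.
P(none) = (3/4)^4 = 81/256; P(at least one) = 1 − 81/256 = 175/256.

175/256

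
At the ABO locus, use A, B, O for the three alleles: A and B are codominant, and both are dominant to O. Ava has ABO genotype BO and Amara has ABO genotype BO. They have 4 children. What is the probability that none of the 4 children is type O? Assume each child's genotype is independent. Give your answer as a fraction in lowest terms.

ABO cross BO × BO → 1/4 O, 3/4 B.
So P(type O) = 1/4 per child.
P(not type O) = 3/4 for one child; (3/4)^4 = 81/256.

81/256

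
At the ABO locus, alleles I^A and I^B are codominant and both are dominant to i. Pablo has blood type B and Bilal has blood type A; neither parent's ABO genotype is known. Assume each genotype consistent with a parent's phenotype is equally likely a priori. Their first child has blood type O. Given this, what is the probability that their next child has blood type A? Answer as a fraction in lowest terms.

Possible genotypes: Pablo ∈ {I^B I^B, I^B i}; Bilal ∈ {I^A I^A, I^A i}.
Weight each parental genotype pair by prior × P(type-O child):
  I^B i × I^A i: posterior weight 1; P(next child type A) = 1/4.
Weighted sum = 1/4.

1/4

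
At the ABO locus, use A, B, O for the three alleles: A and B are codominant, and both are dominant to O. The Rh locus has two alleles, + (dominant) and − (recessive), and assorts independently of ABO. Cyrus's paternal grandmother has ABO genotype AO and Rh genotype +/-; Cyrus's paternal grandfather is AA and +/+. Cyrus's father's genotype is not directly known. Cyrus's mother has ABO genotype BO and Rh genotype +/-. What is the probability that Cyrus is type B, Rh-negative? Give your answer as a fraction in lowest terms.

1/64

Cyrus's father's ABO genotype from AO × AA: 1/2 AA, 1/2 AO.
Crossing each possibility with the mother BO and summing P(type B): 1/2·0 + 1/2·1/4 = 1/8.
Similarly for Rh via the father's Rh distribution: P(Rh-) = 1/8.
Independent loci: 1/8 × 1/8 = 1/64.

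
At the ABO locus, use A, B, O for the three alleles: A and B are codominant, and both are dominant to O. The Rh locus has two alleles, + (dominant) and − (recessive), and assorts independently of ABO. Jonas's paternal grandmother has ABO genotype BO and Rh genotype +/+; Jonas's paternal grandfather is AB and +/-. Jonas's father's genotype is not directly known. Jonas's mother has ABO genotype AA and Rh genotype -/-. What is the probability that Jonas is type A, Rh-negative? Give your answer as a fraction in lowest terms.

1/8

Jonas's father's ABO genotype from BO × AB: 1/4 AB, 1/4 AO, 1/4 BB, 1/4 BO.
Crossing each possibility with the mother AA and summing P(type A): 1/4·1/2 + 1/4·1 + 1/4·0 + 1/4·1/2 = 1/2.
Similarly for Rh via the father's Rh distribution: P(Rh-) = 1/4.
Independent loci: 1/2 × 1/4 = 1/8.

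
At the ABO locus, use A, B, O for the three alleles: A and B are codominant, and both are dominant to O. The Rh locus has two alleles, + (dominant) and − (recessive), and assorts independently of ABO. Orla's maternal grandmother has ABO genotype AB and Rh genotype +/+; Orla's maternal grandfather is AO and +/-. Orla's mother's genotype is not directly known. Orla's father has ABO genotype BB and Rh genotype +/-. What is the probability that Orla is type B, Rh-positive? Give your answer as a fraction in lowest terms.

7/16

Orla's mother's ABO genotype from AB × AO: 1/4 AA, 1/4 AB, 1/4 AO, 1/4 BO.
Crossing each possibility with the father BB and summing P(type B): 1/4·0 + 1/4·1/2 + 1/4·1/2 + 1/4·1 = 1/2.
Similarly for Rh via the mother's Rh distribution: P(Rh+) = 7/8.
Independent loci: 1/2 × 7/8 = 7/16.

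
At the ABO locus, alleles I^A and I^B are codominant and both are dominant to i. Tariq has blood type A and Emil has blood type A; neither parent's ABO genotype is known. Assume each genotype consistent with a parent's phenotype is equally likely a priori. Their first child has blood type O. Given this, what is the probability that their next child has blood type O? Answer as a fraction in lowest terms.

Possible genotypes: Tariq ∈ {I^A I^A, I^A i}; Emil ∈ {I^A I^A, I^A i}.
Weight each parental genotype pair by prior × P(type-O child):
  I^A i × I^A i: posterior weight 1; P(next child type O) = 1/4.
Weighted sum = 1/4.

1/4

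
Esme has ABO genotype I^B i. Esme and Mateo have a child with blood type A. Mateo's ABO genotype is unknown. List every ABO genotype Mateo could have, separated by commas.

For each candidate genotype of Mateo, check whether crossing it with I^B i can produce every observed child phenotype.
  I^A I^A → possible child types {A, AB} ✓
  I^A I^B → possible child types {A, B, AB} ✓
  I^A i → possible child types {O, A, B, AB} ✓
  I^B I^B → possible child types {B} ✗
  I^B i → possible child types {O, B} ✗
  i i → possible child types {O, B} ✗

I^A I^A, I^A I^B, I^A i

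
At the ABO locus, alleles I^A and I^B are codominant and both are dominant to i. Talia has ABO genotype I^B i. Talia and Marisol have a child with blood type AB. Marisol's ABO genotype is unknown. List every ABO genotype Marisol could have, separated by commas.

For each candidate genotype of Marisol, check whether crossing it with I^B i can produce every observed child phenotype.
  I^A I^A → possible child types {A, AB} ✓
  I^A I^B → possible child types {A, B, AB} ✓
  I^A i → possible child types {O, A, B, AB} ✓
  I^B I^B → possible child types {B} ✗
  I^B i → possible child types {O, B} ✗
  i i → possible child types {O, B} ✗

I^A I^A, I^A I^B, I^A i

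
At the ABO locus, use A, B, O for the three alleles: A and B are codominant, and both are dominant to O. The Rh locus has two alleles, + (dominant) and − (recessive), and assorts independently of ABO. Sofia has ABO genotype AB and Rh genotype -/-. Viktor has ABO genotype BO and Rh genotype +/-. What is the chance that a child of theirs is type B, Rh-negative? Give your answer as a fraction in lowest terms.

ABO cross AB × BO → offspring phenotypes: 1/4 A, 1/2 B, 1/4 AB.
Rh cross -/- × +/- → 1/2 Rh+, 1/2 Rh-.
Independent loci: P(type B, Rh-negative) = 1/2 × 1/2 = 1/4.

1/4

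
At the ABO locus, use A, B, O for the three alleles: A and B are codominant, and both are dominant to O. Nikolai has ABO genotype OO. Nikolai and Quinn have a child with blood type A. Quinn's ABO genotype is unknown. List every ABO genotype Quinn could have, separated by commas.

For each candidate genotype of Quinn, check whether crossing it with OO can produce every observed child phenotype.
  AA → possible child types {A} ✓
  AB → possible child types {A, B} ✓
  AO → possible child types {O, A} ✓
  BB → possible child types {B} ✗
  BO → possible child types {O, B} ✗
  OO → possible child types {O} ✗

AA, AB, AO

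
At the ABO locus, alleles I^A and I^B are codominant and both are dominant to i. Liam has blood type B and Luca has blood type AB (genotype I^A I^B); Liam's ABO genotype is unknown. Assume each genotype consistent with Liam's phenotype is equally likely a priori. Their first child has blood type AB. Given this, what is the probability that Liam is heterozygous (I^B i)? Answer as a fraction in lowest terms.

Possible genotypes: Liam ∈ {I^B I^B, I^B i}; Luca ∈ {I^A I^B}.
Weight each parental genotype pair by prior × P(type-AB child):
  I^B I^B × I^A I^B: posterior weight 2/3.
  I^B i × I^A I^B: posterior weight 1/3.
Sum the posterior weight over pairs where Liam is I^B i: 1/3.

1/3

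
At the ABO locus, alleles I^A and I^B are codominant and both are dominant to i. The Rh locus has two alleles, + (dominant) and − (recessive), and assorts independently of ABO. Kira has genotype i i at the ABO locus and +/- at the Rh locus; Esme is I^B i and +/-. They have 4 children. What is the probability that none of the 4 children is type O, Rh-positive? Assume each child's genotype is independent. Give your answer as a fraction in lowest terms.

625/4096

ABO cross i i × I^B i → 1/2 O, 1/2 B.
Rh cross +/- × +/- → 3/4 Rh+, 1/4 Rh-; so P(type O, Rh-positive) = 1/2 × 3/4 = 3/8 per child.
P(not type O, Rh-positive) = 5/8 for one child; (5/8)^4 = 625/4096.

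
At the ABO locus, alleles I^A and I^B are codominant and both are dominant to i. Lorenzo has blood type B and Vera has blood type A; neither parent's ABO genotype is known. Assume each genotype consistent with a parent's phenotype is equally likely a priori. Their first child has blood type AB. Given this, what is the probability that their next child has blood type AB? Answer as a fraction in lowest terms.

25/36

Possible genotypes: Lorenzo ∈ {I^B I^B, I^B i}; Vera ∈ {I^A I^A, I^A i}.
Weight each parental genotype pair by prior × P(type-AB child):
  I^B I^B × I^A I^A: posterior weight 4/9; P(next child type AB) = 1.
  I^B I^B × I^A i: posterior weight 2/9; P(next child type AB) = 1/2.
  I^B i × I^A I^A: posterior weight 2/9; P(next child type AB) = 1/2.
  I^B i × I^A i: posterior weight 1/9; P(next child type AB) = 1/4.
Weighted sum = 25/36.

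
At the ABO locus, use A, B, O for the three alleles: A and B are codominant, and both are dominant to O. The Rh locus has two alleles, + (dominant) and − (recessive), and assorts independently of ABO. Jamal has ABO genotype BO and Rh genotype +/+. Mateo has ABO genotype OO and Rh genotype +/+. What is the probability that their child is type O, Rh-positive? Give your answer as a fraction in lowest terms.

1/2

ABO cross BO × OO → offspring phenotypes: 1/2 O, 1/2 B.
Rh cross +/+ × +/+ → 1 Rh+.
Independent loci: P(type O, Rh-positive) = 1/2 × 1 = 1/2.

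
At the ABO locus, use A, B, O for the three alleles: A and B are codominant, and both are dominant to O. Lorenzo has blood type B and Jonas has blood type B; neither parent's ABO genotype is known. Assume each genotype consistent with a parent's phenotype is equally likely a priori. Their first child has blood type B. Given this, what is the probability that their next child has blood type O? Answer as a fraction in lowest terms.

Possible genotypes: Lorenzo ∈ {BB, BO}; Jonas ∈ {BB, BO}.
Weight each parental genotype pair by prior × P(type-B child):
  BB × BB: posterior weight 4/15; P(next child type O) = 0.
  BB × BO: posterior weight 4/15; P(next child type O) = 0.
  BO × BB: posterior weight 4/15; P(next child type O) = 0.
  BO × BO: posterior weight 1/5; P(next child type O) = 1/4.
Weighted sum = 1/20.

1/20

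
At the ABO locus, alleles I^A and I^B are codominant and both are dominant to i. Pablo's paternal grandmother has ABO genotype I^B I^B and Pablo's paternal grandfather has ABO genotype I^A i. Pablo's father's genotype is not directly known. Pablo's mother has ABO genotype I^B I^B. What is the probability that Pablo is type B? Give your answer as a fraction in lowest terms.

3/4

Pablo's father's ABO genotype from I^B I^B × I^A i: 1/2 I^A I^B, 1/2 I^B i.
Crossing each possibility with the mother I^B I^B and summing P(type B): 1/2·1/2 + 1/2·1 = 3/4.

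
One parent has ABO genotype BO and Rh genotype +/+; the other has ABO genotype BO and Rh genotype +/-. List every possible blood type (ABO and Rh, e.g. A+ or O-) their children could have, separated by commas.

Gametes from BO × BO give offspring ABO genotypes BB, BO, OO, i.e. phenotypes O, B.
Rh cross +/+ × +/- → phenotypes Rh+.
Combining independently: O+, B+.

O+, B+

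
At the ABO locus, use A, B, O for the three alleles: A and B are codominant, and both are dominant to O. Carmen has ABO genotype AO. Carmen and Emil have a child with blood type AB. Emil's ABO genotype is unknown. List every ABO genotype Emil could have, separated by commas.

For each candidate genotype of Emil, check whether crossing it with AO can produce every observed child phenotype.
  AA → possible child types {A} ✗
  AB → possible child types {A, B, AB} ✓
  AO → possible child types {O, A} ✗
  BB → possible child types {B, AB} ✓
  BO → possible child types {O, A, B, AB} ✓
  OO → possible child types {O, A} ✗

AB, BB, BO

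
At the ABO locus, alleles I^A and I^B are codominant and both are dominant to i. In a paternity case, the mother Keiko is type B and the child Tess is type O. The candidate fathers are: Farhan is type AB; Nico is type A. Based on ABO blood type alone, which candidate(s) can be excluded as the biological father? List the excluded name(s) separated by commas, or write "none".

Farhan

A candidate is excluded only if no genotype consistent with his phenotype could produce a type O child with a type B mother.
Farhan (type AB): no genotype consistent with that phenotype can produce a type-O child with a type-B mother.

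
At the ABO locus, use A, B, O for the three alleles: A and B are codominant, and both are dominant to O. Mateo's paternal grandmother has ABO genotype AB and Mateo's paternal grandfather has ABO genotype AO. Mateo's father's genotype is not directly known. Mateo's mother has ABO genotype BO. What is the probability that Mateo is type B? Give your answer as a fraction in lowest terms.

3/8

Mateo's father's ABO genotype from AB × AO: 1/4 AA, 1/4 AB, 1/4 AO, 1/4 BO.
Crossing each possibility with the mother BO and summing P(type B): 1/4·0 + 1/4·1/2 + 1/4·1/4 + 1/4·3/4 = 3/8.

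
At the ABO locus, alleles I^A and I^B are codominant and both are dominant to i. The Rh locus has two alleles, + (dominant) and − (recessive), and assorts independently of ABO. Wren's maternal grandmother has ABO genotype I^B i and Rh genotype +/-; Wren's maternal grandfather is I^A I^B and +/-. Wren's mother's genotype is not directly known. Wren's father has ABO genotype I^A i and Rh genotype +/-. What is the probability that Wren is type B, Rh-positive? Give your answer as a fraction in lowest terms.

3/16

Wren's mother's ABO genotype from I^B i × I^A I^B: 1/4 I^A I^B, 1/4 I^A i, 1/4 I^B I^B, 1/4 I^B i.
Crossing each possibility with the father I^A i and summing P(type B): 1/4·1/4 + 1/4·0 + 1/4·1/2 + 1/4·1/4 = 1/4.
Similarly for Rh via the mother's Rh distribution: P(Rh+) = 3/4.
Independent loci: 1/4 × 3/4 = 3/16.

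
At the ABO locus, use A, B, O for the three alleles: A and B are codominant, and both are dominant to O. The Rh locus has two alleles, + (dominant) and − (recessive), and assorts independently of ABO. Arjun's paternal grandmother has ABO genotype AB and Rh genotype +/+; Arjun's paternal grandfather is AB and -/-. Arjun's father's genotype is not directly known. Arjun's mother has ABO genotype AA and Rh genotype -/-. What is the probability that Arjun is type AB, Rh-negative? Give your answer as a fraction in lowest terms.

1/4

Arjun's father's ABO genotype from AB × AB: 1/4 AA, 1/2 AB, 1/4 BB.
Crossing each possibility with the mother AA and summing P(type AB): 1/4·0 + 1/2·1/2 + 1/4·1 = 1/2.
Similarly for Rh via the father's Rh distribution: P(Rh-) = 1/2.
Independent loci: 1/2 × 1/2 = 1/4.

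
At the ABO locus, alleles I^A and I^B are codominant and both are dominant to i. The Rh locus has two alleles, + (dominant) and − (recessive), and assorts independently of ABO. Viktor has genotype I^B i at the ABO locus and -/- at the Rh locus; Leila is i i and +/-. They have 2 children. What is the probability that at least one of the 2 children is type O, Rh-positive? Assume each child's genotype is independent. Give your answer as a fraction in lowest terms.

ABO cross I^B i × i i → 1/2 O, 1/2 B.
Rh cross -/- × +/- → 1/2 Rh+, 1/2 Rh-; so P(type O, Rh-positive) = 1/2 × 1/2 = 1/4 per child.
P(none) = (3/4)^2 = 9/16; P(at least one) = 1 − 9/16 = 7/16.

7/16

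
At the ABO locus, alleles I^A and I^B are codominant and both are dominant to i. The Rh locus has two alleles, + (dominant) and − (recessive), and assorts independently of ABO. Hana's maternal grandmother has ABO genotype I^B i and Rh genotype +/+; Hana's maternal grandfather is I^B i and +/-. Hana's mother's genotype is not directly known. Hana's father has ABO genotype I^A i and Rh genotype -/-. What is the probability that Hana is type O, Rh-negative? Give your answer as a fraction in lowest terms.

Hana's mother's ABO genotype from I^B i × I^B i: 1/4 I^B I^B, 1/2 I^B i, 1/4 i i.
Crossing each possibility with the father I^A i and summing P(type O): 1/4·0 + 1/2·1/4 + 1/4·1/2 = 1/4.
Similarly for Rh via the mother's Rh distribution: P(Rh-) = 1/4.
Independent loci: 1/4 × 1/4 = 1/16.

1/16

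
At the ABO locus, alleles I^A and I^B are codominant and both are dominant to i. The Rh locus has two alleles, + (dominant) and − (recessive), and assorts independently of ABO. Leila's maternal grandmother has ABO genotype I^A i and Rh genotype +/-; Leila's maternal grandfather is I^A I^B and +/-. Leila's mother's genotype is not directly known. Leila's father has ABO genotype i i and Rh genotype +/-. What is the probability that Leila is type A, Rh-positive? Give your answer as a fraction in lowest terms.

Leila's mother's ABO genotype from I^A i × I^A I^B: 1/4 I^A I^A, 1/4 I^A I^B, 1/4 I^A i, 1/4 I^B i.
Crossing each possibility with the father i i and summing P(type A): 1/4·1 + 1/4·1/2 + 1/4·1/2 + 1/4·0 = 1/2.
Similarly for Rh via the mother's Rh distribution: P(Rh+) = 3/4.
Independent loci: 1/2 × 3/4 = 3/8.

3/8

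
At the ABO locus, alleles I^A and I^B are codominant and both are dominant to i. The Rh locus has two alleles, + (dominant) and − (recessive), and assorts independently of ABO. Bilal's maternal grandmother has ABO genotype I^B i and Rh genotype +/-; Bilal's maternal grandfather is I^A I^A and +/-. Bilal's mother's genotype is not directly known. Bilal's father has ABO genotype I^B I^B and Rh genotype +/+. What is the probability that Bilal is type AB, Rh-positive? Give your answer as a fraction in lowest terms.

Bilal's mother's ABO genotype from I^B i × I^A I^A: 1/2 I^A I^B, 1/2 I^A i.
Crossing each possibility with the father I^B I^B and summing P(type AB): 1/2·1/2 + 1/2·1/2 = 1/2.
Similarly for Rh via the mother's Rh distribution: P(Rh+) = 1.
Independent loci: 1/2 × 1 = 1/2.

1/2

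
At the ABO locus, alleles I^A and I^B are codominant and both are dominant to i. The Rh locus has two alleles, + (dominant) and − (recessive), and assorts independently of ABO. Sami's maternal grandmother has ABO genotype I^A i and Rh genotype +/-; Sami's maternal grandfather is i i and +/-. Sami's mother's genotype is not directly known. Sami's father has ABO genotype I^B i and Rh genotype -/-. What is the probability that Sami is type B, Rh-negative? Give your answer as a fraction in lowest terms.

3/16

Sami's mother's ABO genotype from I^A i × i i: 1/2 I^A i, 1/2 i i.
Crossing each possibility with the father I^B i and summing P(type B): 1/2·1/4 + 1/2·1/2 = 3/8.
Similarly for Rh via the mother's Rh distribution: P(Rh-) = 1/2.
Independent loci: 3/8 × 1/2 = 3/16.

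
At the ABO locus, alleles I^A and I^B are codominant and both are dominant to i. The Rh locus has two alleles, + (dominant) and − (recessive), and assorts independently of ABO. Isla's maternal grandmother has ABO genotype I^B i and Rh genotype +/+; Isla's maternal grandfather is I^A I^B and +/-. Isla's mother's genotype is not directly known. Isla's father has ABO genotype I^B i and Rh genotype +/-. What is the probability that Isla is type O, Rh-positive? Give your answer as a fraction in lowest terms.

Isla's mother's ABO genotype from I^B i × I^A I^B: 1/4 I^A I^B, 1/4 I^A i, 1/4 I^B I^B, 1/4 I^B i.
Crossing each possibility with the father I^B i and summing P(type O): 1/4·0 + 1/4·1/4 + 1/4·0 + 1/4·1/4 = 1/8.
Similarly for Rh via the mother's Rh distribution: P(Rh+) = 7/8.
Independent loci: 1/8 × 7/8 = 7/64.

7/64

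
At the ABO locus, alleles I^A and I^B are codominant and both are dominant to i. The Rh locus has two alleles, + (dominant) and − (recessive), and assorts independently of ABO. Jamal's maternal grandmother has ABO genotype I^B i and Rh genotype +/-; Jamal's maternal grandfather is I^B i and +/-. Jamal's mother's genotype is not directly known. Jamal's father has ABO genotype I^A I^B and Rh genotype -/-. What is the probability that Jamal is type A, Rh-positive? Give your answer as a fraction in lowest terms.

Jamal's mother's ABO genotype from I^B i × I^B i: 1/4 I^B I^B, 1/2 I^B i, 1/4 i i.
Crossing each possibility with the father I^A I^B and summing P(type A): 1/4·0 + 1/2·1/4 + 1/4·1/2 = 1/4.
Similarly for Rh via the mother's Rh distribution: P(Rh+) = 1/2.
Independent loci: 1/4 × 1/2 = 1/8.

1/8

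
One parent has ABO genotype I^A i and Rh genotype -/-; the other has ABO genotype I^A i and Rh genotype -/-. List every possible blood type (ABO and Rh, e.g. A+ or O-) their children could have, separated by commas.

O-, A-

Gametes from I^A i × I^A i give offspring ABO genotypes I^A I^A, I^A i, i i, i.e. phenotypes O, A.
Rh cross -/- × -/- → phenotypes Rh-.
Combining independently: O-, A-.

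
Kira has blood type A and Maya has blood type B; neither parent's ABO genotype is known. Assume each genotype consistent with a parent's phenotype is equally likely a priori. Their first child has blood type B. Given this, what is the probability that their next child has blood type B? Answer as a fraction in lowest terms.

5/12

Possible genotypes: Kira ∈ {I^A I^A, I^A i}; Maya ∈ {I^B I^B, I^B i}.
Weight each parental genotype pair by prior × P(type-B child):
  I^A i × I^B I^B: posterior weight 2/3; P(next child type B) = 1/2.
  I^A i × I^B i: posterior weight 1/3; P(next child type B) = 1/4.
Weighted sum = 5/12.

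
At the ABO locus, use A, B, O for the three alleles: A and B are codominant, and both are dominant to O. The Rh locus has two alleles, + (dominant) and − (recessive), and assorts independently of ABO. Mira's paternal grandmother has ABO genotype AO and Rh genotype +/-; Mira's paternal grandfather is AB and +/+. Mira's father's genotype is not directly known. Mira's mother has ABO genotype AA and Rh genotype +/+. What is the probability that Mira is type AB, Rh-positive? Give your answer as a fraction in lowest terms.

1/4

Mira's father's ABO genotype from AO × AB: 1/4 AA, 1/4 AB, 1/4 AO, 1/4 BO.
Crossing each possibility with the mother AA and summing P(type AB): 1/4·0 + 1/4·1/2 + 1/4·0 + 1/4·1/2 = 1/4.
Similarly for Rh via the father's Rh distribution: P(Rh+) = 1.
Independent loci: 1/4 × 1 = 1/4.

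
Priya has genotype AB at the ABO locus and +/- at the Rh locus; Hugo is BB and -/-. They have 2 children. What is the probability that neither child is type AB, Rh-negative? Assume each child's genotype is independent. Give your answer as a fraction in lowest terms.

ABO cross AB × BB → 1/2 B, 1/2 AB.
Rh cross +/- × -/- → 1/2 Rh+, 1/2 Rh-; so P(type AB, Rh-negative) = 1/2 × 1/2 = 1/4 per child.
P(not type AB, Rh-negative) = 3/4 for one child; (3/4)^2 = 9/16.

9/16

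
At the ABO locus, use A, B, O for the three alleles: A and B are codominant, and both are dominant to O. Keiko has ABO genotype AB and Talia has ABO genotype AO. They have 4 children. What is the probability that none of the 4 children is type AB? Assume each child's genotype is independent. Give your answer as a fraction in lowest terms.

ABO cross AB × AO → 1/2 A, 1/4 B, 1/4 AB.
So P(type AB) = 1/4 per child.
P(not type AB) = 3/4 for one child; (3/4)^4 = 81/256.

81/256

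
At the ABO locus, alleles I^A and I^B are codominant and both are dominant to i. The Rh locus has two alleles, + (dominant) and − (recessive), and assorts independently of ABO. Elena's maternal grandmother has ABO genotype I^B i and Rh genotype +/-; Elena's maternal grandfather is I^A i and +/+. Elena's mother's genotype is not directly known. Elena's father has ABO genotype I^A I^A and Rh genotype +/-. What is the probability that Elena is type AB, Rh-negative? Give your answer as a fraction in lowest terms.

1/32

Elena's mother's ABO genotype from I^B i × I^A i: 1/4 I^A I^B, 1/4 I^A i, 1/4 I^B i, 1/4 i i.
Crossing each possibility with the father I^A I^A and summing P(type AB): 1/4·1/2 + 1/4·0 + 1/4·1/2 + 1/4·0 = 1/4.
Similarly for Rh via the mother's Rh distribution: P(Rh-) = 1/8.
Independent loci: 1/4 × 1/8 = 1/32.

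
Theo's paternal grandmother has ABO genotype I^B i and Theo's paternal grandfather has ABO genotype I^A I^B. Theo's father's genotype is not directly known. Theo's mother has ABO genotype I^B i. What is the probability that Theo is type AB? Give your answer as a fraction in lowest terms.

1/8

Theo's father's ABO genotype from I^B i × I^A I^B: 1/4 I^A I^B, 1/4 I^A i, 1/4 I^B I^B, 1/4 I^B i.
Crossing each possibility with the mother I^B i and summing P(type AB): 1/4·1/4 + 1/4·1/4 + 1/4·0 + 1/4·0 = 1/8.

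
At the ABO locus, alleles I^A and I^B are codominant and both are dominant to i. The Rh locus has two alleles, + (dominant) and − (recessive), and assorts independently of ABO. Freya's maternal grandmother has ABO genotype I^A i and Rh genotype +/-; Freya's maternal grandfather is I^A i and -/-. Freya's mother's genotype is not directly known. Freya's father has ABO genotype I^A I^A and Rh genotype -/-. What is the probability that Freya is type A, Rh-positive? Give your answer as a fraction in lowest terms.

Freya's mother's ABO genotype from I^A i × I^A i: 1/4 I^A I^A, 1/2 I^A i, 1/4 i i.
Crossing each possibility with the father I^A I^A and summing P(type A): 1/4·1 + 1/2·1 + 1/4·1 = 1.
Similarly for Rh via the mother's Rh distribution: P(Rh+) = 1/4.
Independent loci: 1 × 1/4 = 1/4.

1/4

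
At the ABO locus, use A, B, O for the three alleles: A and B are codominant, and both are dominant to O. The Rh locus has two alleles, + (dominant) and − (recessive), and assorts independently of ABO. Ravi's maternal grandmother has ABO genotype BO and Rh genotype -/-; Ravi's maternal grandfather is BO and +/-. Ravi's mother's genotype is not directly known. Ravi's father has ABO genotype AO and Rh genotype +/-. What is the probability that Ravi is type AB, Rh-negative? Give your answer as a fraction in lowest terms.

Ravi's mother's ABO genotype from BO × BO: 1/4 BB, 1/2 BO, 1/4 OO.
Crossing each possibility with the father AO and summing P(type AB): 1/4·1/2 + 1/2·1/4 + 1/4·0 = 1/4.
Similarly for Rh via the mother's Rh distribution: P(Rh-) = 3/8.
Independent loci: 1/4 × 3/8 = 3/32.

3/32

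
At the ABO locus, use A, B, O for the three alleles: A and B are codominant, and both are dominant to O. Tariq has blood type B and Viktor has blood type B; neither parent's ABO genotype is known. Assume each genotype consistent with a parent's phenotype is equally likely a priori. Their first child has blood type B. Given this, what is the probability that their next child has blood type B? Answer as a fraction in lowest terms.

19/20

Possible genotypes: Tariq ∈ {BB, BO}; Viktor ∈ {BB, BO}.
Weight each parental genotype pair by prior × P(type-B child):
  BB × BB: posterior weight 4/15; P(next child type B) = 1.
  BB × BO: posterior weight 4/15; P(next child type B) = 1.
  BO × BB: posterior weight 4/15; P(next child type B) = 1.
  BO × BO: posterior weight 1/5; P(next child type B) = 3/4.
Weighted sum = 19/20.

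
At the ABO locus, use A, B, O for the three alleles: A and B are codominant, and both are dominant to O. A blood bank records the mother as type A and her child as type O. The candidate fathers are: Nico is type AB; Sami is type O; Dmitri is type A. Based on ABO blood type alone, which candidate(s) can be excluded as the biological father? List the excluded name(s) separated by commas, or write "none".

Nico

A candidate is excluded only if no genotype consistent with his phenotype could produce a type O child with a type A mother.
Nico (type AB): no genotype consistent with that phenotype can produce a type-O child with a type-A mother.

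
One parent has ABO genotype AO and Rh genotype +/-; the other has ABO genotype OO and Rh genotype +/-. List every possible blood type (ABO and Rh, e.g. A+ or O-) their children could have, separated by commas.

O+, O-, A+, A-

Gametes from AO × OO give offspring ABO genotypes AO, OO, i.e. phenotypes O, A.
Rh cross +/- × +/- → phenotypes Rh+, Rh-.
Combining independently: O+, O-, A+, A-.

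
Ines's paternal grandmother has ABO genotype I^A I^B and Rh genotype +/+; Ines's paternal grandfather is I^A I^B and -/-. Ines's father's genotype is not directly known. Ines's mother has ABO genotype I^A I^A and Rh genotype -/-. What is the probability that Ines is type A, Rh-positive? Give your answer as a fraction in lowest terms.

Ines's father's ABO genotype from I^A I^B × I^A I^B: 1/4 I^A I^A, 1/2 I^A I^B, 1/4 I^B I^B.
Crossing each possibility with the mother I^A I^A and summing P(type A): 1/4·1 + 1/2·1/2 + 1/4·0 = 1/2.
Similarly for Rh via the father's Rh distribution: P(Rh+) = 1/2.
Independent loci: 1/2 × 1/2 = 1/4.

1/4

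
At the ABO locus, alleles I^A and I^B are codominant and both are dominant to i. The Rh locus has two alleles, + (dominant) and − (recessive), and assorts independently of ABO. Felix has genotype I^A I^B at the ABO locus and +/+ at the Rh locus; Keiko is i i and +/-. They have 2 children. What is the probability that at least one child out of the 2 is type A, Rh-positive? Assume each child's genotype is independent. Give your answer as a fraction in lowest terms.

3/4

ABO cross I^A I^B × i i → 1/2 A, 1/2 B.
Rh cross +/+ × +/- → 1 Rh+; so P(type A, Rh-positive) = 1/2 × 1 = 1/2 per child.
P(none) = (1/2)^2 = 1/4; P(at least one) = 1 − 1/4 = 3/4.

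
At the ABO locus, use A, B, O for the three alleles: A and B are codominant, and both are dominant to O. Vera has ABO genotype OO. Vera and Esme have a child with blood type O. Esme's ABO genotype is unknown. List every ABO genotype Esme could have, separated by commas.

For each candidate genotype of Esme, check whether crossing it with OO can produce every observed child phenotype.
  AA → possible child types {A} ✗
  AB → possible child types {A, B} ✗
  AO → possible child types {O, A} ✓
  BB → possible child types {B} ✗
  BO → possible child types {O, B} ✓
  OO → possible child types {O} ✓

AO, BO, OO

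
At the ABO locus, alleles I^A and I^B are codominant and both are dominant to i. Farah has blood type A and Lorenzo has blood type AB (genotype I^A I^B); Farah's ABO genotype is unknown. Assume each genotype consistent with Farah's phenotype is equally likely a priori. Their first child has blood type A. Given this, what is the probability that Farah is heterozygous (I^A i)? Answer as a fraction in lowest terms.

Possible genotypes: Farah ∈ {I^A I^A, I^A i}; Lorenzo ∈ {I^A I^B}.
Weight each parental genotype pair by prior × P(type-A child):
  I^A I^A × I^A I^B: posterior weight 1/2.
  I^A i × I^A I^B: posterior weight 1/2.
Sum the posterior weight over pairs where Farah is I^A i: 1/2.

1/2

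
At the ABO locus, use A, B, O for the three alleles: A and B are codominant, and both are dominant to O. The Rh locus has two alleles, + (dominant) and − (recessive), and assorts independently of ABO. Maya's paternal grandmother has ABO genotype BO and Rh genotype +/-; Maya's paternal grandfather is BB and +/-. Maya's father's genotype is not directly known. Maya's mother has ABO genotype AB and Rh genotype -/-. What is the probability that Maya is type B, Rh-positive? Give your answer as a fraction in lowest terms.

Maya's father's ABO genotype from BO × BB: 1/2 BB, 1/2 BO.
Crossing each possibility with the mother AB and summing P(type B): 1/2·1/2 + 1/2·1/2 = 1/2.
Similarly for Rh via the father's Rh distribution: P(Rh+) = 1/2.
Independent loci: 1/2 × 1/2 = 1/4.

1/4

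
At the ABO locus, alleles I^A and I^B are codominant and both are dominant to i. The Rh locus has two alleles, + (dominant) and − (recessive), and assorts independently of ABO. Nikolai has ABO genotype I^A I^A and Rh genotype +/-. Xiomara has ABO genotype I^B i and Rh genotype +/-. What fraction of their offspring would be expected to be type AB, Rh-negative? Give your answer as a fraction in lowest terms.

ABO cross I^A I^A × I^B i → offspring phenotypes: 1/2 A, 1/2 AB.
Rh cross +/- × +/- → 3/4 Rh+, 1/4 Rh-.
Independent loci: P(type AB, Rh-negative) = 1/2 × 1/4 = 1/8.

1/8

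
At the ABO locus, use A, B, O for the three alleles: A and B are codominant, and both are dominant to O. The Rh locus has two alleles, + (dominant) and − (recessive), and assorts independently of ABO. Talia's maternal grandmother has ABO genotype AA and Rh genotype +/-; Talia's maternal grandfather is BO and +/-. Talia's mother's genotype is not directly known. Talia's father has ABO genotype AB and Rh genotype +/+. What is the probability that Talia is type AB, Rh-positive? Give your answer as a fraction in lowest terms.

Talia's mother's ABO genotype from AA × BO: 1/2 AB, 1/2 AO.
Crossing each possibility with the father AB and summing P(type AB): 1/2·1/2 + 1/2·1/4 = 3/8.
Similarly for Rh via the mother's Rh distribution: P(Rh+) = 1.
Independent loci: 3/8 × 1 = 3/8.

3/8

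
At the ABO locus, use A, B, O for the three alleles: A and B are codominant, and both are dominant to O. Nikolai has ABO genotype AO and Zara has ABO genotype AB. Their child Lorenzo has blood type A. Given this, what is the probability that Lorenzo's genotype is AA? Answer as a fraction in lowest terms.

Cross AO × AB → 1/4 AA, 1/4 AB, 1/4 AO, 1/4 BO.
Type-A genotypes among offspring: AA (1/4), AO (1/4); total 1/2.
P(AA | type A) = (1/4) / (1/2) = 1/2.

1/2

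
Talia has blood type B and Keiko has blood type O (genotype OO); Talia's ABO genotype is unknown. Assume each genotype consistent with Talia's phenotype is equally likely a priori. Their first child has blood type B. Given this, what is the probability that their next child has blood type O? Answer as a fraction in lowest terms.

1/6

Possible genotypes: Talia ∈ {BB, BO}; Keiko ∈ {OO}.
Weight each parental genotype pair by prior × P(type-B child):
  BB × OO: posterior weight 2/3; P(next child type O) = 0.
  BO × OO: posterior weight 1/3; P(next child type O) = 1/2.
Weighted sum = 1/6.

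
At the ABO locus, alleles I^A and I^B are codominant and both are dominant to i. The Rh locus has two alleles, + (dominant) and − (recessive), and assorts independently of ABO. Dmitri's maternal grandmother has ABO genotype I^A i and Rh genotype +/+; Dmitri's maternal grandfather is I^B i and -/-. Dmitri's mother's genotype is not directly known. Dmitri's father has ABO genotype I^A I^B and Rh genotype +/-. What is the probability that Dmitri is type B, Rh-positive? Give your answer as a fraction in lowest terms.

9/32

Dmitri's mother's ABO genotype from I^A i × I^B i: 1/4 I^A I^B, 1/4 I^A i, 1/4 I^B i, 1/4 i i.
Crossing each possibility with the father I^A I^B and summing P(type B): 1/4·1/4 + 1/4·1/4 + 1/4·1/2 + 1/4·1/2 = 3/8.
Similarly for Rh via the mother's Rh distribution: P(Rh+) = 3/4.
Independent loci: 3/8 × 3/4 = 9/32.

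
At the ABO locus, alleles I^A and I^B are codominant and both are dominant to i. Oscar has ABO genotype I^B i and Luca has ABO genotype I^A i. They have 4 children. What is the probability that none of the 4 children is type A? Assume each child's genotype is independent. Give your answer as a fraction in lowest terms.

ABO cross I^B i × I^A i → 1/4 O, 1/4 A, 1/4 B, 1/4 AB.
So P(type A) = 1/4 per child.
P(not type A) = 3/4 for one child; (3/4)^4 = 81/256.

81/256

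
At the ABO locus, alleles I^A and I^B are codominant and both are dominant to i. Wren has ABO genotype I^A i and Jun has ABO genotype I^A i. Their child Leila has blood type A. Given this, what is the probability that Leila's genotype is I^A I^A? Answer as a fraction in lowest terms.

Cross I^A i × I^A i → 1/4 I^A I^A, 1/2 I^A i, 1/4 i i.
Type-A genotypes among offspring: I^A I^A (1/4), I^A i (1/2); total 3/4.
P(I^A I^A | type A) = (1/4) / (3/4) = 1/3.

1/3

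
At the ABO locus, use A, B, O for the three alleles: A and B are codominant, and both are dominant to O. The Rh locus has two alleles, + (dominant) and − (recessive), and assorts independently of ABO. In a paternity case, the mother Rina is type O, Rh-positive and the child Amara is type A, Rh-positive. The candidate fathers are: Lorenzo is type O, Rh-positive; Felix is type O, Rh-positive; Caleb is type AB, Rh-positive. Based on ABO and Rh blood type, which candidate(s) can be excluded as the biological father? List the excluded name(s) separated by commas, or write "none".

Lorenzo, Felix

A candidate is excluded only if no genotype consistent with his phenotype could produce a type A, Rh-positive child with a type O, Rh-positive mother.
Lorenzo (type O, Rh+): no genotype consistent with that phenotype can produce a type-A Rh+ child with a type-O mother.
Felix (type O, Rh+): no genotype consistent with that phenotype can produce a type-A Rh+ child with a type-O mother.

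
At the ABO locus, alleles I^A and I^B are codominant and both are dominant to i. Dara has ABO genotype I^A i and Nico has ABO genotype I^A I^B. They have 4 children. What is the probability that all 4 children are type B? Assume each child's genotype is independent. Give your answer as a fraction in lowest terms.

1/256

ABO cross I^A i × I^A I^B → 1/2 A, 1/4 B, 1/4 AB.
So P(type B) = 1/4 per child.
All 4 independent: (1/4)^4 = 1/256.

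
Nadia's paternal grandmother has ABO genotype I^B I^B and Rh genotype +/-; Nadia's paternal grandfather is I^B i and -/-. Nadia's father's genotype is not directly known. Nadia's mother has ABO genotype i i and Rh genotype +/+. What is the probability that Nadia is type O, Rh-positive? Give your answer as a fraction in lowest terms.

1/4

Nadia's father's ABO genotype from I^B I^B × I^B i: 1/2 I^B I^B, 1/2 I^B i.
Crossing each possibility with the mother i i and summing P(type O): 1/2·0 + 1/2·1/2 = 1/4.
Similarly for Rh via the father's Rh distribution: P(Rh+) = 1.
Independent loci: 1/4 × 1 = 1/4.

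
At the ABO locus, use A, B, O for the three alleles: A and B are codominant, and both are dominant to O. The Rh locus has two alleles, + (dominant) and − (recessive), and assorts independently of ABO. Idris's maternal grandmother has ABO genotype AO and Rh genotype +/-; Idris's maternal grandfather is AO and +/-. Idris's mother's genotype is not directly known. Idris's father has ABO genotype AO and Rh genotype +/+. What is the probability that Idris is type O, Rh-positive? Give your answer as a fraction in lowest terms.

1/4

Idris's mother's ABO genotype from AO × AO: 1/4 AA, 1/2 AO, 1/4 OO.
Crossing each possibility with the father AO and summing P(type O): 1/4·0 + 1/2·1/4 + 1/4·1/2 = 1/4.
Similarly for Rh via the mother's Rh distribution: P(Rh+) = 1.
Independent loci: 1/4 × 1 = 1/4.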